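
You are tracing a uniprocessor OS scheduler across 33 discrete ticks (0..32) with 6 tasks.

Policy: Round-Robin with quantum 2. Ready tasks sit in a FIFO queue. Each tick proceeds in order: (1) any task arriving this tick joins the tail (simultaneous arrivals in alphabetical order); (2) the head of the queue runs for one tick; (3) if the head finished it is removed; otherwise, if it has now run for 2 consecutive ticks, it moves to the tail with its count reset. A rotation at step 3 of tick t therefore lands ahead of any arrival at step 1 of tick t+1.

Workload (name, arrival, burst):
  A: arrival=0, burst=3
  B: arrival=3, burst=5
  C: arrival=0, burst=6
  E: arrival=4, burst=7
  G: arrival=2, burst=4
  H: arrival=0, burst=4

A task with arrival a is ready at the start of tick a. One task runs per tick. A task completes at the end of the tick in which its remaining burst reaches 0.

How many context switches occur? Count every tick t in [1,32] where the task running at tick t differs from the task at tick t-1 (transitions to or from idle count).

t=0: queue=[A,C,H] q_used=0 → run A
t=1: queue=[A,C,H] q_used=1 → run A
t=2: queue=[C,H,A,G] q_used=0 → run C
t=3: queue=[C,H,A,G,B] q_used=1 → run C
t=4: queue=[H,A,G,B,C,E] q_used=0 → run H
t=5: queue=[H,A,G,B,C,E] q_used=1 → run H
t=6: queue=[A,G,B,C,E,H] q_used=0 → run A
t=7: queue=[G,B,C,E,H] q_used=0 → run G
t=8: queue=[G,B,C,E,H] q_used=1 → run G
t=9: queue=[B,C,E,H,G] q_used=0 → run B
t=10: queue=[B,C,E,H,G] q_used=1 → run B
t=11: queue=[C,E,H,G,B] q_used=0 → run C
t=12: queue=[C,E,H,G,B] q_used=1 → run C
t=13: queue=[E,H,G,B,C] q_used=0 → run E
t=14: queue=[E,H,G,B,C] q_used=1 → run E
t=15: queue=[H,G,B,C,E] q_used=0 → run H
t=16: queue=[H,G,B,C,E] q_used=1 → run H
t=17: queue=[G,B,C,E] q_used=0 → run G
t=18: queue=[G,B,C,E] q_used=1 → run G
t=19: queue=[B,C,E] q_used=0 → run B
t=20: queue=[B,C,E] q_used=1 → run B
t=21: queue=[C,E,B] q_used=0 → run C
t=22: queue=[C,E,B] q_used=1 → run C
t=23: queue=[E,B] q_used=0 → run E
t=24: queue=[E,B] q_used=1 → run E
t=25: queue=[B,E] q_used=0 → run B
t=26: queue=[E] q_used=0 → run E
t=27: queue=[E] q_used=1 → run E
t=28: queue=[E] q_used=0 → run E
t=29: (idle)
t=30: (idle)
t=31: (idle)
t=32: (idle)

context switches = 15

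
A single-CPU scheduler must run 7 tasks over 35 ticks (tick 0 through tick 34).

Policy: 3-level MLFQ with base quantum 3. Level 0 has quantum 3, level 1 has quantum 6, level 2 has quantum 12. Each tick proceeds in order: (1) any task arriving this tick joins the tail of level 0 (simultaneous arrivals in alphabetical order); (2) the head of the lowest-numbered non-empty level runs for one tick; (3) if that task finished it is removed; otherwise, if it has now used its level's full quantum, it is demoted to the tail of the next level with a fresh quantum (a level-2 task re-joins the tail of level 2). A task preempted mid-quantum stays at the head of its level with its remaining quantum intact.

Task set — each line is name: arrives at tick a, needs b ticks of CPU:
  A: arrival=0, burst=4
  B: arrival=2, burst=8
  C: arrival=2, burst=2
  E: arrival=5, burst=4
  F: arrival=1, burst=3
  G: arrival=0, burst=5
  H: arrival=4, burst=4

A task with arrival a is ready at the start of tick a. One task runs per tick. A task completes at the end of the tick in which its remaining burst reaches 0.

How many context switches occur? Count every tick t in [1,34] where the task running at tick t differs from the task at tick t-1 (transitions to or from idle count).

t=0: L0/L1/L2 = AG/-/- → run A
t=1: L0/L1/L2 = AGF/-/- → run A
t=2: L0/L1/L2 = AGFBC/-/- → run A
t=3: L0/L1/L2 = GFBC/A/- → run G
t=4: L0/L1/L2 = GFBCH/A/- → run G
t=5: L0/L1/L2 = GFBCHE/A/- → run G
t=6: L0/L1/L2 = FBCHE/AG/- → run F
t=7: L0/L1/L2 = FBCHE/AG/- → run F
t=8: L0/L1/L2 = FBCHE/AG/- → run F
t=9: L0/L1/L2 = BCHE/AG/- → run B
t=10: L0/L1/L2 = BCHE/AG/- → run B
t=11: L0/L1/L2 = BCHE/AG/- → run B
t=12: L0/L1/L2 = CHE/AGB/- → run C
t=13: L0/L1/L2 = CHE/AGB/- → run C
t=14: L0/L1/L2 = HE/AGB/- → run H
t=15: L0/L1/L2 = HE/AGB/- → run H
t=16: L0/L1/L2 = HE/AGB/- → run H
t=17: L0/L1/L2 = E/AGBH/- → run E
t=18: L0/L1/L2 = E/AGBH/- → run E
t=19: L0/L1/L2 = E/AGBH/- → run E
t=20: L0/L1/L2 = -/AGBHE/- → run A
t=21: L0/L1/L2 = -/GBHE/- → run G
t=22: L0/L1/L2 = -/GBHE/- → run G
t=23: L0/L1/L2 = -/BHE/- → run B
t=24: L0/L1/L2 = -/BHE/- → run B
t=25: L0/L1/L2 = -/BHE/- → run B
t=26: L0/L1/L2 = -/BHE/- → run B
t=27: L0/L1/L2 = -/BHE/- → run B
t=28: L0/L1/L2 = -/HE/- → run H
t=29: L0/L1/L2 = -/E/- → run E
t=30: (idle)
t=31: (idle)
t=32: (idle)
t=33: (idle)
t=34: (idle)

context switches = 12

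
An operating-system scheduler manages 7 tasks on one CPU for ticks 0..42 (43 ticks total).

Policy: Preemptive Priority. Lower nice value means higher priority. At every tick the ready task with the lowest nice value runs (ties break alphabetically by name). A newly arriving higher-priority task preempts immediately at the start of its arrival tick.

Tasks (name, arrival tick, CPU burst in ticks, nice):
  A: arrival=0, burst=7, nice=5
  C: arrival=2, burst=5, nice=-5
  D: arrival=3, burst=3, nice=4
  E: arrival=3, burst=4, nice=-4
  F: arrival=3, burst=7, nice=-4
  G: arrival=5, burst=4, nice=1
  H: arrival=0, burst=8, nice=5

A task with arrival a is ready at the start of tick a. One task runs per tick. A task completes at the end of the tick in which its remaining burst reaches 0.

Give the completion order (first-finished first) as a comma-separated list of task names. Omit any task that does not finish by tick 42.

completion order = C, E, F, G, D, A, H

t=0: ready={A,H} → run A
t=1: ready={A,H} → run A
t=2: ready={A,C,H} → run C
t=3: ready={A,C,D,E,F,H} → run C
t=4: ready={A,C,D,E,F,H} → run C
t=5: ready={A,C,D,E,F,G,H} → run C
t=6: ready={A,C,D,E,F,G,H} → run C
t=7: ready={A,D,E,F,G,H} → run E
t=8: ready={A,D,E,F,G,H} → run E
t=9: ready={A,D,E,F,G,H} → run E
t=10: ready={A,D,E,F,G,H} → run E
t=11: ready={A,D,F,G,H} → run F
t=12: ready={A,D,F,G,H} → run F
t=13: ready={A,D,F,G,H} → run F
t=14: ready={A,D,F,G,H} → run F
t=15: ready={A,D,F,G,H} → run F
t=16: ready={A,D,F,G,H} → run F
t=17: ready={A,D,F,G,H} → run F
t=18: ready={A,D,G,H} → run G
t=19: ready={A,D,G,H} → run G
t=20: ready={A,D,G,H} → run G
t=21: ready={A,D,G,H} → run G
t=22: ready={A,D,H} → run D
t=23: ready={A,D,H} → run D
t=24: ready={A,D,H} → run D
t=25: ready={A,H} → run A
t=26: ready={A,H} → run A
t=27: ready={A,H} → run A
t=28: ready={A,H} → run A
t=29: ready={A,H} → run A
t=30: ready={H} → run H
t=31: ready={H} → run H
t=32: ready={H} → run H
t=33: ready={H} → run H
t=34: ready={H} → run H
t=35: ready={H} → run H
t=36: ready={H} → run H
t=37: ready={H} → run H
t=38: (idle)
t=39: (idle)
t=40: (idle)
t=41: (idle)
t=42: (idle)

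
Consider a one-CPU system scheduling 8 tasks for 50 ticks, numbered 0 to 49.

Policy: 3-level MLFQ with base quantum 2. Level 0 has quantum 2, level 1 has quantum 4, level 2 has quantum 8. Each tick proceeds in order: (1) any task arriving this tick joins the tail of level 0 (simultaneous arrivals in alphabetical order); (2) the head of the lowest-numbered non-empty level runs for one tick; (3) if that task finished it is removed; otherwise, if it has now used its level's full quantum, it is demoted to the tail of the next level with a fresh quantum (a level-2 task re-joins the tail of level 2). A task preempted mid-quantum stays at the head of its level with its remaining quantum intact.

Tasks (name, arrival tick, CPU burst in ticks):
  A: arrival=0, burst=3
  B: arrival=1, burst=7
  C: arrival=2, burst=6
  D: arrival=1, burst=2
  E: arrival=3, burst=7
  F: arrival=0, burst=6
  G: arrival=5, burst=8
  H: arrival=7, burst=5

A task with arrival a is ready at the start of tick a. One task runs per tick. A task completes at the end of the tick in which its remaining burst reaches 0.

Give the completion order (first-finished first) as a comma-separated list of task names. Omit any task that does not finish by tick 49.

completion order = D, A, F, C, H, B, E, G

t=0: L0/L1/L2 = AF/-/- → run A
t=1: L0/L1/L2 = AFBD/-/- → run A
t=2: L0/L1/L2 = FBDC/A/- → run F
t=3: L0/L1/L2 = FBDCE/A/- → run F
t=4: L0/L1/L2 = BDCE/AF/- → run B
t=5: L0/L1/L2 = BDCEG/AF/- → run B
t=6: L0/L1/L2 = DCEG/AFB/- → run D
t=7: L0/L1/L2 = DCEGH/AFB/- → run D
t=8: L0/L1/L2 = CEGH/AFB/- → run C
t=9: L0/L1/L2 = CEGH/AFB/- → run C
t=10: L0/L1/L2 = EGH/AFBC/- → run E
t=11: L0/L1/L2 = EGH/AFBC/- → run E
t=12: L0/L1/L2 = GH/AFBCE/- → run G
t=13: L0/L1/L2 = GH/AFBCE/- → run G
t=14: L0/L1/L2 = H/AFBCEG/- → run H
t=15: L0/L1/L2 = H/AFBCEG/- → run H
t=16: L0/L1/L2 = -/AFBCEGH/- → run A
t=17: L0/L1/L2 = -/FBCEGH/- → run F
t=18: L0/L1/L2 = -/FBCEGH/- → run F
t=19: L0/L1/L2 = -/FBCEGH/- → run F
t=20: L0/L1/L2 = -/FBCEGH/- → run F
t=21: L0/L1/L2 = -/BCEGH/- → run B
t=22: L0/L1/L2 = -/BCEGH/- → run B
t=23: L0/L1/L2 = -/BCEGH/- → run B
t=24: L0/L1/L2 = -/BCEGH/- → run B
t=25: L0/L1/L2 = -/CEGH/B → run C
t=26: L0/L1/L2 = -/CEGH/B → run C
t=27: L0/L1/L2 = -/CEGH/B → run C
t=28: L0/L1/L2 = -/CEGH/B → run C
t=29: L0/L1/L2 = -/EGH/B → run E
t=30: L0/L1/L2 = -/EGH/B → run E
t=31: L0/L1/L2 = -/EGH/B → run E
t=32: L0/L1/L2 = -/EGH/B → run E
t=33: L0/L1/L2 = -/GH/BE → run G
t=34: L0/L1/L2 = -/GH/BE → run G
t=35: L0/L1/L2 = -/GH/BE → run G
t=36: L0/L1/L2 = -/GH/BE → run G
t=37: L0/L1/L2 = -/H/BEG → run H
t=38: L0/L1/L2 = -/H/BEG → run H
t=39: L0/L1/L2 = -/H/BEG → run H
t=40: L0/L1/L2 = -/-/BEG → run B
t=41: L0/L1/L2 = -/-/EG → run E
t=42: L0/L1/L2 = -/-/G → run G
t=43: L0/L1/L2 = -/-/G → run G
t=44: (idle)
t=45: (idle)
t=46: (idle)
t=47: (idle)
t=48: (idle)
t=49: (idle)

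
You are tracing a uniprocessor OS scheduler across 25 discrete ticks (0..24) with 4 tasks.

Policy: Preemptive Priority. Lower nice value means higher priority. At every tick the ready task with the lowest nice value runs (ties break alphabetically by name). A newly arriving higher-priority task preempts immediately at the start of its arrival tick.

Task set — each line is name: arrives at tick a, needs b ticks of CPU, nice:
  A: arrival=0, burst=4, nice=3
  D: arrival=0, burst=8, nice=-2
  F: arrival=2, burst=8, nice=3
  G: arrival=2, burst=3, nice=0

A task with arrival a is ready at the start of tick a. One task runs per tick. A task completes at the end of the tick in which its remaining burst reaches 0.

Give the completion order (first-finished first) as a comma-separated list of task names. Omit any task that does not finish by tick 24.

completion order = D, G, A, F

t=0: ready={A,D} → run D
t=1: ready={A,D} → run D
t=2: ready={A,D,F,G} → run D
t=3: ready={A,D,F,G} → run D
t=4: ready={A,D,F,G} → run D
t=5: ready={A,D,F,G} → run D
t=6: ready={A,D,F,G} → run D
t=7: ready={A,D,F,G} → run D
t=8: ready={A,F,G} → run G
t=9: ready={A,F,G} → run G
t=10: ready={A,F,G} → run G
t=11: ready={A,F} → run A
t=12: ready={A,F} → run A
t=13: ready={A,F} → run A
t=14: ready={A,F} → run A
t=15: ready={F} → run F
t=16: ready={F} → run F
t=17: ready={F} → run F
t=18: ready={F} → run F
t=19: ready={F} → run F
t=20: ready={F} → run F
t=21: ready={F} → run F
t=22: ready={F} → run F
t=23: (idle)
t=24: (idle)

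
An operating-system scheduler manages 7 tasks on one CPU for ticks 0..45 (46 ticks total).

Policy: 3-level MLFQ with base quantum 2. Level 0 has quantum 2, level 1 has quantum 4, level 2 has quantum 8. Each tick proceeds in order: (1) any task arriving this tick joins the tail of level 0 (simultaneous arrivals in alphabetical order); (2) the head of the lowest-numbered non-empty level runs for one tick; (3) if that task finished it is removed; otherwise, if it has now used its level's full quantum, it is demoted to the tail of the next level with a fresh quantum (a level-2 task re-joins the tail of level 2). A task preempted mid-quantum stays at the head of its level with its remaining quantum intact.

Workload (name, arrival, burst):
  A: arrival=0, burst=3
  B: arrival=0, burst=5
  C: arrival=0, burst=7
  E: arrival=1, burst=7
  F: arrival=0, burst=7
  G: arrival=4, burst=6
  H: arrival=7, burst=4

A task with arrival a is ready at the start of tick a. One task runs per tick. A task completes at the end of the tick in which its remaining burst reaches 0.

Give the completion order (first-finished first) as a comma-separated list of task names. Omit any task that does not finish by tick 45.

completion order = A, B, G, H, C, F, E

t=0: L0/L1/L2 = ABCF/-/- → run A
t=1: L0/L1/L2 = ABCFE/-/- → run A
t=2: L0/L1/L2 = BCFE/A/- → run B
t=3: L0/L1/L2 = BCFE/A/- → run B
t=4: L0/L1/L2 = CFEG/AB/- → run C
t=5: L0/L1/L2 = CFEG/AB/- → run C
t=6: L0/L1/L2 = FEG/ABC/- → run F
t=7: L0/L1/L2 = FEGH/ABC/- → run F
t=8: L0/L1/L2 = EGH/ABCF/- → run E
t=9: L0/L1/L2 = EGH/ABCF/- → run E
t=10: L0/L1/L2 = GH/ABCFE/- → run G
t=11: L0/L1/L2 = GH/ABCFE/- → run G
t=12: L0/L1/L2 = H/ABCFEG/- → run H
t=13: L0/L1/L2 = H/ABCFEG/- → run H
t=14: L0/L1/L2 = -/ABCFEGH/- → run A
t=15: L0/L1/L2 = -/BCFEGH/- → run B
t=16: L0/L1/L2 = -/BCFEGH/- → run B
t=17: L0/L1/L2 = -/BCFEGH/- → run B
t=18: L0/L1/L2 = -/CFEGH/- → run C
t=19: L0/L1/L2 = -/CFEGH/- → run C
t=20: L0/L1/L2 = -/CFEGH/- → run C
t=21: L0/L1/L2 = -/CFEGH/- → run C
t=22: L0/L1/L2 = -/FEGH/C → run F
t=23: L0/L1/L2 = -/FEGH/C → run F
t=24: L0/L1/L2 = -/FEGH/C → run F
t=25: L0/L1/L2 = -/FEGH/C → run F
t=26: L0/L1/L2 = -/EGH/CF → run E
t=27: L0/L1/L2 = -/EGH/CF → run E
t=28: L0/L1/L2 = -/EGH/CF → run E
t=29: L0/L1/L2 = -/EGH/CF → run E
t=30: L0/L1/L2 = -/GH/CFE → run G
t=31: L0/L1/L2 = -/GH/CFE → run G
t=32: L0/L1/L2 = -/GH/CFE → run G
t=33: L0/L1/L2 = -/GH/CFE → run G
t=34: L0/L1/L2 = -/H/CFE → run H
t=35: L0/L1/L2 = -/H/CFE → run H
t=36: L0/L1/L2 = -/-/CFE → run C
t=37: L0/L1/L2 = -/-/FE → run F
t=38: L0/L1/L2 = -/-/E → run E
t=39: (idle)
t=40: (idle)
t=41: (idle)
t=42: (idle)
t=43: (idle)
t=44: (idle)
t=45: (idle)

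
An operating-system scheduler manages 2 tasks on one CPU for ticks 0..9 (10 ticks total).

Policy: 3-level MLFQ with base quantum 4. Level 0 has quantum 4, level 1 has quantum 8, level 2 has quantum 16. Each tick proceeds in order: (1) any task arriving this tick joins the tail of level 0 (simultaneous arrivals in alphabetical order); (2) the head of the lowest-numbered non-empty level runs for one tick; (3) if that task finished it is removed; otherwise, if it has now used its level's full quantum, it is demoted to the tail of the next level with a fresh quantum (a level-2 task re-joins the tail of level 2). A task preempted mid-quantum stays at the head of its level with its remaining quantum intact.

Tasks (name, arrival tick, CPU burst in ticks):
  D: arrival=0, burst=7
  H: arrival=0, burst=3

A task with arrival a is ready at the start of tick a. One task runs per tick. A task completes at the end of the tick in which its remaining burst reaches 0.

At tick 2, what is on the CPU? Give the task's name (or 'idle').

running at tick 2 = D

t=0: L0/L1/L2 = DH/-/- → run D
t=1: L0/L1/L2 = DH/-/- → run D
t=2: L0/L1/L2 = DH/-/- → run D
t=3: L0/L1/L2 = DH/-/- → run D
t=4: L0/L1/L2 = H/D/- → run H
t=5: L0/L1/L2 = H/D/- → run H
t=6: L0/L1/L2 = H/D/- → run H
t=7: L0/L1/L2 = -/D/- → run D
t=8: L0/L1/L2 = -/D/- → run D
t=9: L0/L1/L2 = -/D/- → run D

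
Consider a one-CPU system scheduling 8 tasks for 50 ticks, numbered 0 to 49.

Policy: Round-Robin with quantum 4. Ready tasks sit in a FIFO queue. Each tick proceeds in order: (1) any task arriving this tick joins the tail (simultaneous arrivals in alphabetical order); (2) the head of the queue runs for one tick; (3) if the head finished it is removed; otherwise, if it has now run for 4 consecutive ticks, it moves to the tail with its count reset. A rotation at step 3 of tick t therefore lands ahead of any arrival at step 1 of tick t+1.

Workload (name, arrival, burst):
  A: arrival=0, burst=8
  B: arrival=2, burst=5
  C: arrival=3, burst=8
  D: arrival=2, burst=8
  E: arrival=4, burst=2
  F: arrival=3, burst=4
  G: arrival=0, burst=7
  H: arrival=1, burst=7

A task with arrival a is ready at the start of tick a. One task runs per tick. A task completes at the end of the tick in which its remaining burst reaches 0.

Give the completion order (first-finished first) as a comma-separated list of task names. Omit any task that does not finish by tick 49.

completion order = F, A, E, G, H, B, D, C

t=0: queue=[A,G] q_used=0 → run A
t=1: queue=[A,G,H] q_used=1 → run A
t=2: queue=[A,G,H,B,D] q_used=2 → run A
t=3: queue=[A,G,H,B,D,C,F] q_used=3 → run A
t=4: queue=[G,H,B,D,C,F,A,E] q_used=0 → run G
t=5: queue=[G,H,B,D,C,F,A,E] q_used=1 → run G
t=6: queue=[G,H,B,D,C,F,A,E] q_used=2 → run G
t=7: queue=[G,H,B,D,C,F,A,E] q_used=3 → run G
t=8: queue=[H,B,D,C,F,A,E,G] q_used=0 → run H
t=9: queue=[H,B,D,C,F,A,E,G] q_used=1 → run H
t=10: queue=[H,B,D,C,F,A,E,G] q_used=2 → run H
t=11: queue=[H,B,D,C,F,A,E,G] q_used=3 → run H
t=12: queue=[B,D,C,F,A,E,G,H] q_used=0 → run B
t=13: queue=[B,D,C,F,A,E,G,H] q_used=1 → run B
t=14: queue=[B,D,C,F,A,E,G,H] q_used=2 → run B
t=15: queue=[B,D,C,F,A,E,G,H] q_used=3 → run B
t=16: queue=[D,C,F,A,E,G,H,B] q_used=0 → run D
t=17: queue=[D,C,F,A,E,G,H,B] q_used=1 → run D
t=18: queue=[D,C,F,A,E,G,H,B] q_used=2 → run D
t=19: queue=[D,C,F,A,E,G,H,B] q_used=3 → run D
t=20: queue=[C,F,A,E,G,H,B,D] q_used=0 → run C
t=21: queue=[C,F,A,E,G,H,B,D] q_used=1 → run C
t=22: queue=[C,F,A,E,G,H,B,D] q_used=2 → run C
t=23: queue=[C,F,A,E,G,H,B,D] q_used=3 → run C
t=24: queue=[F,A,E,G,H,B,D,C] q_used=0 → run F
t=25: queue=[F,A,E,G,H,B,D,C] q_used=1 → run F
t=26: queue=[F,A,E,G,H,B,D,C] q_used=2 → run F
t=27: queue=[F,A,E,G,H,B,D,C] q_used=3 → run F
t=28: queue=[A,E,G,H,B,D,C] q_used=0 → run A
t=29: queue=[A,E,G,H,B,D,C] q_used=1 → run A
t=30: queue=[A,E,G,H,B,D,C] q_used=2 → run A
t=31: queue=[A,E,G,H,B,D,C] q_used=3 → run A
t=32: queue=[E,G,H,B,D,C] q_used=0 → run E
t=33: queue=[E,G,H,B,D,C] q_used=1 → run E
t=34: queue=[G,H,B,D,C] q_used=0 → run G
t=35: queue=[G,H,B,D,C] q_used=1 → run G
t=36: queue=[G,H,B,D,C] q_used=2 → run G
t=37: queue=[H,B,D,C] q_used=0 → run H
t=38: queue=[H,B,D,C] q_used=1 → run H
t=39: queue=[H,B,D,C] q_used=2 → run H
t=40: queue=[B,D,C] q_used=0 → run B
t=41: queue=[D,C] q_used=0 → run D
t=42: queue=[D,C] q_used=1 → run D
t=43: queue=[D,C] q_used=2 → run D
t=44: queue=[D,C] q_used=3 → run D
t=45: queue=[C] q_used=0 → run C
t=46: queue=[C] q_used=1 → run C
t=47: queue=[C] q_used=2 → run C
t=48: queue=[C] q_used=3 → run C
t=49: (idle)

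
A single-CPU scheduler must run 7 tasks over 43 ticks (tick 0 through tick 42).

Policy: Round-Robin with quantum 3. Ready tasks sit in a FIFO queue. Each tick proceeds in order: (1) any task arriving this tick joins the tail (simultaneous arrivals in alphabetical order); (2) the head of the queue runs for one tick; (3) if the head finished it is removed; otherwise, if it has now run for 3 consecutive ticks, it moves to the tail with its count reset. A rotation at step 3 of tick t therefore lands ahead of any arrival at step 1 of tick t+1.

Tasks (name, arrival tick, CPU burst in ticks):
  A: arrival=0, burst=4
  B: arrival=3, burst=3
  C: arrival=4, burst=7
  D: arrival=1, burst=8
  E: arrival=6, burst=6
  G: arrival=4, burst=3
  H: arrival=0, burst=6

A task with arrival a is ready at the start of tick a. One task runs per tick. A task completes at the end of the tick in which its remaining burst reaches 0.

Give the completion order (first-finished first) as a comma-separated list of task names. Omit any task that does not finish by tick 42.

completion order = A, B, G, H, E, D, C

t=0: queue=[A,H] q_used=0 → run A
t=1: queue=[A,H,D] q_used=1 → run A
t=2: queue=[A,H,D] q_used=2 → run A
t=3: queue=[H,D,A,B] q_used=0 → run H
t=4: queue=[H,D,A,B,C,G] q_used=1 → run H
t=5: queue=[H,D,A,B,C,G] q_used=2 → run H
t=6: queue=[D,A,B,C,G,H,E] q_used=0 → run D
t=7: queue=[D,A,B,C,G,H,E] q_used=1 → run D
t=8: queue=[D,A,B,C,G,H,E] q_used=2 → run D
t=9: queue=[A,B,C,G,H,E,D] q_used=0 → run A
t=10: queue=[B,C,G,H,E,D] q_used=0 → run B
t=11: queue=[B,C,G,H,E,D] q_used=1 → run B
t=12: queue=[B,C,G,H,E,D] q_used=2 → run B
t=13: queue=[C,G,H,E,D] q_used=0 → run C
t=14: queue=[C,G,H,E,D] q_used=1 → run C
t=15: queue=[C,G,H,E,D] q_used=2 → run C
t=16: queue=[G,H,E,D,C] q_used=0 → run G
t=17: queue=[G,H,E,D,C] q_used=1 → run G
t=18: queue=[G,H,E,D,C] q_used=2 → run G
t=19: queue=[H,E,D,C] q_used=0 → run H
t=20: queue=[H,E,D,C] q_used=1 → run H
t=21: queue=[H,E,D,C] q_used=2 → run H
t=22: queue=[E,D,C] q_used=0 → run E
t=23: queue=[E,D,C] q_used=1 → run E
t=24: queue=[E,D,C] q_used=2 → run E
t=25: queue=[D,C,E] q_used=0 → run D
t=26: queue=[D,C,E] q_used=1 → run D
t=27: queue=[D,C,E] q_used=2 → run D
t=28: queue=[C,E,D] q_used=0 → run C
t=29: queue=[C,E,D] q_used=1 → run C
t=30: queue=[C,E,D] q_used=2 → run C
t=31: queue=[E,D,C] q_used=0 → run E
t=32: queue=[E,D,C] q_used=1 → run E
t=33: queue=[E,D,C] q_used=2 → run E
t=34: queue=[D,C] q_used=0 → run D
t=35: queue=[D,C] q_used=1 → run D
t=36: queue=[C] q_used=0 → run C
t=37: (idle)
t=38: (idle)
t=39: (idle)
t=40: (idle)
t=41: (idle)
t=42: (idle)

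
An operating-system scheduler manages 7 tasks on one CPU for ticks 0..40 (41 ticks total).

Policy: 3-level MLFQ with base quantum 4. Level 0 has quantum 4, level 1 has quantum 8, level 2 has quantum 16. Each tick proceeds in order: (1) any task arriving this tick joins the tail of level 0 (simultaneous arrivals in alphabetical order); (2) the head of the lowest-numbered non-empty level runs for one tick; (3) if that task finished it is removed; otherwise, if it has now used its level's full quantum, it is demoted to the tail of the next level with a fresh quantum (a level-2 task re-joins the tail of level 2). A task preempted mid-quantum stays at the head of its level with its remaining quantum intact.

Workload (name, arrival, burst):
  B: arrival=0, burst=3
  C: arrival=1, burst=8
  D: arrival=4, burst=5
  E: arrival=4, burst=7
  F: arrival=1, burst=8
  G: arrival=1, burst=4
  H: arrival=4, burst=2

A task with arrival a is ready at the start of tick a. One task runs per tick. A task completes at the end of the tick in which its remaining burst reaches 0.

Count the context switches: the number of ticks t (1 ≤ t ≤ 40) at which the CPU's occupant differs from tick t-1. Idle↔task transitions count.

t=0: L0/L1/L2 = B/-/- → run B
t=1: L0/L1/L2 = BCFG/-/- → run B
t=2: L0/L1/L2 = BCFG/-/- → run B
t=3: L0/L1/L2 = CFG/-/- → run C
t=4: L0/L1/L2 = CFGDEH/-/- → run C
t=5: L0/L1/L2 = CFGDEH/-/- → run C
t=6: L0/L1/L2 = CFGDEH/-/- → run C
t=7: L0/L1/L2 = FGDEH/C/- → run F
t=8: L0/L1/L2 = FGDEH/C/- → run F
t=9: L0/L1/L2 = FGDEH/C/- → run F
t=10: L0/L1/L2 = FGDEH/C/- → run F
t=11: L0/L1/L2 = GDEH/CF/- → run G
t=12: L0/L1/L2 = GDEH/CF/- → run G
t=13: L0/L1/L2 = GDEH/CF/- → run G
t=14: L0/L1/L2 = GDEH/CF/- → run G
t=15: L0/L1/L2 = DEH/CF/- → run D
t=16: L0/L1/L2 = DEH/CF/- → run D
t=17: L0/L1/L2 = DEH/CF/- → run D
t=18: L0/L1/L2 = DEH/CF/- → run D
t=19: L0/L1/L2 = EH/CFD/- → run E
t=20: L0/L1/L2 = EH/CFD/- → run E
t=21: L0/L1/L2 = EH/CFD/- → run E
t=22: L0/L1/L2 = EH/CFD/- → run E
t=23: L0/L1/L2 = H/CFDE/- → run H
t=24: L0/L1/L2 = H/CFDE/- → run H
t=25: L0/L1/L2 = -/CFDE/- → run C
t=26: L0/L1/L2 = -/CFDE/- → run C
t=27: L0/L1/L2 = -/CFDE/- → run C
t=28: L0/L1/L2 = -/CFDE/- → run C
t=29: L0/L1/L2 = -/FDE/- → run F
t=30: L0/L1/L2 = -/FDE/- → run F
t=31: L0/L1/L2 = -/FDE/- → run F
t=32: L0/L1/L2 = -/FDE/- → run F
t=33: L0/L1/L2 = -/DE/- → run D
t=34: L0/L1/L2 = -/E/- → run E
t=35: L0/L1/L2 = -/E/- → run E
t=36: L0/L1/L2 = -/E/- → run E
t=37: (idle)
t=38: (idle)
t=39: (idle)
t=40: (idle)

context switches = 11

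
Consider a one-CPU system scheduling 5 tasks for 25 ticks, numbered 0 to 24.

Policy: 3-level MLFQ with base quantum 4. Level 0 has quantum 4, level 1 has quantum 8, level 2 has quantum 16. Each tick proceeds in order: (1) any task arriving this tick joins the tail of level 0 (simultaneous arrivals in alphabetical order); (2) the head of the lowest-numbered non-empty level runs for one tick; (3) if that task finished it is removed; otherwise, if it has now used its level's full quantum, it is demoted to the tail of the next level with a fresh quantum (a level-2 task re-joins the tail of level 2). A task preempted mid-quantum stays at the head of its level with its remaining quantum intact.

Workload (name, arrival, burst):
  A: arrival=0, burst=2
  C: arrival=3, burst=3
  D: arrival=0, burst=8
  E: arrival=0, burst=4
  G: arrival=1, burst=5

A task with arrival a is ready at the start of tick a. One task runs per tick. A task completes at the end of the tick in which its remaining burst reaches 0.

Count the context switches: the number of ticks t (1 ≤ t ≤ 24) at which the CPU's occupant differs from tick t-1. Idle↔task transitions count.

context switches = 7

t=0: L0/L1/L2 = ADE/-/- → run A
t=1: L0/L1/L2 = ADEG/-/- → run A
t=2: L0/L1/L2 = DEG/-/- → run D
t=3: L0/L1/L2 = DEGC/-/- → run D
t=4: L0/L1/L2 = DEGC/-/- → run D
t=5: L0/L1/L2 = DEGC/-/- → run D
t=6: L0/L1/L2 = EGC/D/- → run E
t=7: L0/L1/L2 = EGC/D/- → run E
t=8: L0/L1/L2 = EGC/D/- → run E
t=9: L0/L1/L2 = EGC/D/- → run E
t=10: L0/L1/L2 = GC/D/- → run G
t=11: L0/L1/L2 = GC/D/- → run G
t=12: L0/L1/L2 = GC/D/- → run G
t=13: L0/L1/L2 = GC/D/- → run G
t=14: L0/L1/L2 = C/DG/- → run C
t=15: L0/L1/L2 = C/DG/- → run C
t=16: L0/L1/L2 = C/DG/- → run C
t=17: L0/L1/L2 = -/DG/- → run D
t=18: L0/L1/L2 = -/DG/- → run D
t=19: L0/L1/L2 = -/DG/- → run D
t=20: L0/L1/L2 = -/DG/- → run D
t=21: L0/L1/L2 = -/G/- → run G
t=22: (idle)
t=23: (idle)
t=24: (idle)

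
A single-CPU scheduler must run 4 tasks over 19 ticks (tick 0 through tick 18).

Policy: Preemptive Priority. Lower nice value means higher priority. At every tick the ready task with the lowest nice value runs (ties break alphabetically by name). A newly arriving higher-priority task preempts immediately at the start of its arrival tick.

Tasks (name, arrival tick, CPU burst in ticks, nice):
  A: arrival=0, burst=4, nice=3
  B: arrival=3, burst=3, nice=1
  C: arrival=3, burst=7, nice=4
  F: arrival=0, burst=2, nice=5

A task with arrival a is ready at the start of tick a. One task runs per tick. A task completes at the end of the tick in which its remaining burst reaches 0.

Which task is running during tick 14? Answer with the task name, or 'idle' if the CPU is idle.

t=0: ready={A,F} → run A
t=1: ready={A,F} → run A
t=2: ready={A,F} → run A
t=3: ready={A,B,C,F} → run B
t=4: ready={A,B,C,F} → run B
t=5: ready={A,B,C,F} → run B
t=6: ready={A,C,F} → run A
t=7: ready={C,F} → run C
t=8: ready={C,F} → run C
t=9: ready={C,F} → run C
t=10: ready={C,F} → run C
t=11: ready={C,F} → run C
t=12: ready={C,F} → run C
t=13: ready={C,F} → run C
t=14: ready={F} → run F
t=15: ready={F} → run F
t=16: (idle)
t=17: (idle)
t=18: (idle)

running at tick 14 = F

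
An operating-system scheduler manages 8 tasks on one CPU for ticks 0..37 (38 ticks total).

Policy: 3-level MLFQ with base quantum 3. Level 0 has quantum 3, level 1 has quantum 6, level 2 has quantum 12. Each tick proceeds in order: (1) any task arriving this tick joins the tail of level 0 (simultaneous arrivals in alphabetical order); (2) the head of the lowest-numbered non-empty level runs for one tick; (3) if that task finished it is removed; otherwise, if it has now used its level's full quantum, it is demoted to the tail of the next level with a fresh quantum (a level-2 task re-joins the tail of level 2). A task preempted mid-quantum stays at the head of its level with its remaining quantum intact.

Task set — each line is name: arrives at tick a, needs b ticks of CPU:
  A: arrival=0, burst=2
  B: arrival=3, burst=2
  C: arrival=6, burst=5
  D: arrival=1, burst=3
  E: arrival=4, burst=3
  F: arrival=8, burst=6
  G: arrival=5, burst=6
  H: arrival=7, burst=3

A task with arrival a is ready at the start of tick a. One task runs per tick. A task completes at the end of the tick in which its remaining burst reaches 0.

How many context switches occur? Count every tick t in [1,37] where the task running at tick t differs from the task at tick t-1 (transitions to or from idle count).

context switches = 11

t=0: L0/L1/L2 = A/-/- → run A
t=1: L0/L1/L2 = AD/-/- → run A
t=2: L0/L1/L2 = D/-/- → run D
t=3: L0/L1/L2 = DB/-/- → run D
t=4: L0/L1/L2 = DBE/-/- → run D
t=5: L0/L1/L2 = BEG/-/- → run B
t=6: L0/L1/L2 = BEGC/-/- → run B
t=7: L0/L1/L2 = EGCH/-/- → run E
t=8: L0/L1/L2 = EGCHF/-/- → run E
t=9: L0/L1/L2 = EGCHF/-/- → run E
t=10: L0/L1/L2 = GCHF/-/- → run G
t=11: L0/L1/L2 = GCHF/-/- → run G
t=12: L0/L1/L2 = GCHF/-/- → run G
t=13: L0/L1/L2 = CHF/G/- → run C
t=14: L0/L1/L2 = CHF/G/- → run C
t=15: L0/L1/L2 = CHF/G/- → run C
t=16: L0/L1/L2 = HF/GC/- → run H
t=17: L0/L1/L2 = HF/GC/- → run H
t=18: L0/L1/L2 = HF/GC/- → run H
t=19: L0/L1/L2 = F/GC/- → run F
t=20: L0/L1/L2 = F/GC/- → run F
t=21: L0/L1/L2 = F/GC/- → run F
t=22: L0/L1/L2 = -/GCF/- → run G
t=23: L0/L1/L2 = -/GCF/- → run G
t=24: L0/L1/L2 = -/GCF/- → run G
t=25: L0/L1/L2 = -/CF/- → run C
t=26: L0/L1/L2 = -/CF/- → run C
t=27: L0/L1/L2 = -/F/- → run F
t=28: L0/L1/L2 = -/F/- → run F
t=29: L0/L1/L2 = -/F/- → run F
t=30: (idle)
t=31: (idle)
t=32: (idle)
t=33: (idle)
t=34: (idle)
t=35: (idle)
t=36: (idle)
t=37: (idle)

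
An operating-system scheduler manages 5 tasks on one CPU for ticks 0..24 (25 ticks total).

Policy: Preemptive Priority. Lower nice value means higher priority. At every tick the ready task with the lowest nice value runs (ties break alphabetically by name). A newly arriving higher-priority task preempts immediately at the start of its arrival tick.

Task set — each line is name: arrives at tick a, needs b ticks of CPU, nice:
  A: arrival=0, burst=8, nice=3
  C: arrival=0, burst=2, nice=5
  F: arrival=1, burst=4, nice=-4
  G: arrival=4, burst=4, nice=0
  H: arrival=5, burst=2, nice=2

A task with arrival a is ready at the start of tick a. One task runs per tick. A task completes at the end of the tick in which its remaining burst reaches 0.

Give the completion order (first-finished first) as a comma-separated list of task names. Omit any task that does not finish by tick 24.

t=0: ready={A,C} → run A
t=1: ready={A,C,F} → run F
t=2: ready={A,C,F} → run F
t=3: ready={A,C,F} → run F
t=4: ready={A,C,F,G} → run F
t=5: ready={A,C,G,H} → run G
t=6: ready={A,C,G,H} → run G
t=7: ready={A,C,G,H} → run G
t=8: ready={A,C,G,H} → run G
t=9: ready={A,C,H} → run H
t=10: ready={A,C,H} → run H
t=11: ready={A,C} → run A
t=12: ready={A,C} → run A
t=13: ready={A,C} → run A
t=14: ready={A,C} → run A
t=15: ready={A,C} → run A
t=16: ready={A,C} → run A
t=17: ready={A,C} → run A
t=18: ready={C} → run C
t=19: ready={C} → run C
t=20: (idle)
t=21: (idle)
t=22: (idle)
t=23: (idle)
t=24: (idle)

completion order = F, G, H, A, C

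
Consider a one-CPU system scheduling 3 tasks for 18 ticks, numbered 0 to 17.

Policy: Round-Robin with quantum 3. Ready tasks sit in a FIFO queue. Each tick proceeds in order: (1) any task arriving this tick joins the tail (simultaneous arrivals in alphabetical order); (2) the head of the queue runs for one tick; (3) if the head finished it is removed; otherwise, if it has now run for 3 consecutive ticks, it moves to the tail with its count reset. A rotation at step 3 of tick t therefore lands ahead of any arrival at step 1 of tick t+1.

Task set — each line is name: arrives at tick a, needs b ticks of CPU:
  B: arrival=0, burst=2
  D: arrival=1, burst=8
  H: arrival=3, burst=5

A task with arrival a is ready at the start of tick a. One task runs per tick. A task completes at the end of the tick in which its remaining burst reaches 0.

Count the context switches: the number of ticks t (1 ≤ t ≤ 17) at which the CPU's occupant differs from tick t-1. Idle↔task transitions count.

t=0: queue=[B] q_used=0 → run B
t=1: queue=[B,D] q_used=1 → run B
t=2: queue=[D] q_used=0 → run D
t=3: queue=[D,H] q_used=1 → run D
t=4: queue=[D,H] q_used=2 → run D
t=5: queue=[H,D] q_used=0 → run H
t=6: queue=[H,D] q_used=1 → run H
t=7: queue=[H,D] q_used=2 → run H
t=8: queue=[D,H] q_used=0 → run D
t=9: queue=[D,H] q_used=1 → run D
t=10: queue=[D,H] q_used=2 → run D
t=11: queue=[H,D] q_used=0 → run H
t=12: queue=[H,D] q_used=1 → run H
t=13: queue=[D] q_used=0 → run D
t=14: queue=[D] q_used=1 → run D
t=15: (idle)
t=16: (idle)
t=17: (idle)

context switches = 6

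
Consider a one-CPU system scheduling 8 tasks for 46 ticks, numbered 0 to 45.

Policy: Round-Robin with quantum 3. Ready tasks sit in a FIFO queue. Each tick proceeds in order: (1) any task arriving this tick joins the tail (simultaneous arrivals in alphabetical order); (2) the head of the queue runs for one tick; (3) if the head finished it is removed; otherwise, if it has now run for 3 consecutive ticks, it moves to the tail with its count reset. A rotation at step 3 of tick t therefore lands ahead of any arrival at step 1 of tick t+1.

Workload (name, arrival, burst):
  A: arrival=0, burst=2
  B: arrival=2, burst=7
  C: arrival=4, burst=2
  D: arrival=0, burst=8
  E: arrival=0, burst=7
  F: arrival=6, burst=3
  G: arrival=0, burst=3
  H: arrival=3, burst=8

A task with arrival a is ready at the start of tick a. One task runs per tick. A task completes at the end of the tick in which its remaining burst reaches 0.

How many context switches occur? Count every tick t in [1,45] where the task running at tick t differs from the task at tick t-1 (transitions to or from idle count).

t=0: queue=[A,D,E,G] q_used=0 → run A
t=1: queue=[A,D,E,G] q_used=1 → run A
t=2: queue=[D,E,G,B] q_used=0 → run D
t=3: queue=[D,E,G,B,H] q_used=1 → run D
t=4: queue=[D,E,G,B,H,C] q_used=2 → run D
t=5: queue=[E,G,B,H,C,D] q_used=0 → run E
t=6: queue=[E,G,B,H,C,D,F] q_used=1 → run E
t=7: queue=[E,G,B,H,C,D,F] q_used=2 → run E
t=8: queue=[G,B,H,C,D,F,E] q_used=0 → run G
t=9: queue=[G,B,H,C,D,F,E] q_used=1 → run G
t=10: queue=[G,B,H,C,D,F,E] q_used=2 → run G
t=11: queue=[B,H,C,D,F,E] q_used=0 → run B
t=12: queue=[B,H,C,D,F,E] q_used=1 → run B
t=13: queue=[B,H,C,D,F,E] q_used=2 → run B
t=14: queue=[H,C,D,F,E,B] q_used=0 → run H
t=15: queue=[H,C,D,F,E,B] q_used=1 → run H
t=16: queue=[H,C,D,F,E,B] q_used=2 → run H
t=17: queue=[C,D,F,E,B,H] q_used=0 → run C
t=18: queue=[C,D,F,E,B,H] q_used=1 → run C
t=19: queue=[D,F,E,B,H] q_used=0 → run D
t=20: queue=[D,F,E,B,H] q_used=1 → run D
t=21: queue=[D,F,E,B,H] q_used=2 → run D
t=22: queue=[F,E,B,H,D] q_used=0 → run F
t=23: queue=[F,E,B,H,D] q_used=1 → run F
t=24: queue=[F,E,B,H,D] q_used=2 → run F
t=25: queue=[E,B,H,D] q_used=0 → run E
t=26: queue=[E,B,H,D] q_used=1 → run E
t=27: queue=[E,B,H,D] q_used=2 → run E
t=28: queue=[B,H,D,E] q_used=0 → run B
t=29: queue=[B,H,D,E] q_used=1 → run B
t=30: queue=[B,H,D,E] q_used=2 → run B
t=31: queue=[H,D,E,B] q_used=0 → run H
t=32: queue=[H,D,E,B] q_used=1 → run H
t=33: queue=[H,D,E,B] q_used=2 → run H
t=34: queue=[D,E,B,H] q_used=0 → run D
t=35: queue=[D,E,B,H] q_used=1 → run D
t=36: queue=[E,B,H] q_used=0 → run E
t=37: queue=[B,H] q_used=0 → run B
t=38: queue=[H] q_used=0 → run H
t=39: queue=[H] q_used=1 → run H
t=40: (idle)
t=41: (idle)
t=42: (idle)
t=43: (idle)
t=44: (idle)
t=45: (idle)

context switches = 16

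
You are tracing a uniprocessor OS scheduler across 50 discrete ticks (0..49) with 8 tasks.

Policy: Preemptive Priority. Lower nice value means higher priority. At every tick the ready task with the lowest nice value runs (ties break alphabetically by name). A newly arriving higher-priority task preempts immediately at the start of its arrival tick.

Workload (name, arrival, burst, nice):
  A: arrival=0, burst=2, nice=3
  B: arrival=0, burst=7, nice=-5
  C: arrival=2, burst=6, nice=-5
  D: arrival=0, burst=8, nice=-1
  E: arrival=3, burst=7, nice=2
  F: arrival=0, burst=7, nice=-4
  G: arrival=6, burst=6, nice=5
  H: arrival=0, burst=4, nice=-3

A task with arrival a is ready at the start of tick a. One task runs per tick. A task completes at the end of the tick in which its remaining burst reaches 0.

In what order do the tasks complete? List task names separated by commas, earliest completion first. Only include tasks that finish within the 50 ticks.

completion order = B, C, F, H, D, E, A, G

t=0: ready={A,B,D,F,H} → run B
t=1: ready={A,B,D,F,H} → run B
t=2: ready={A,B,C,D,F,H} → run B
t=3: ready={A,B,C,D,E,F,H} → run B
t=4: ready={A,B,C,D,E,F,H} → run B
t=5: ready={A,B,C,D,E,F,H} → run B
t=6: ready={A,B,C,D,E,F,G,H} → run B
t=7: ready={A,C,D,E,F,G,H} → run C
t=8: ready={A,C,D,E,F,G,H} → run C
t=9: ready={A,C,D,E,F,G,H} → run C
t=10: ready={A,C,D,E,F,G,H} → run C
t=11: ready={A,C,D,E,F,G,H} → run C
t=12: ready={A,C,D,E,F,G,H} → run C
t=13: ready={A,D,E,F,G,H} → run F
t=14: ready={A,D,E,F,G,H} → run F
t=15: ready={A,D,E,F,G,H} → run F
t=16: ready={A,D,E,F,G,H} → run F
t=17: ready={A,D,E,F,G,H} → run F
t=18: ready={A,D,E,F,G,H} → run F
t=19: ready={A,D,E,F,G,H} → run F
t=20: ready={A,D,E,G,H} → run H
t=21: ready={A,D,E,G,H} → run H
t=22: ready={A,D,E,G,H} → run H
t=23: ready={A,D,E,G,H} → run H
t=24: ready={A,D,E,G} → run D
t=25: ready={A,D,E,G} → run D
t=26: ready={A,D,E,G} → run D
t=27: ready={A,D,E,G} → run D
t=28: ready={A,D,E,G} → run D
t=29: ready={A,D,E,G} → run D
t=30: ready={A,D,E,G} → run D
t=31: ready={A,D,E,G} → run D
t=32: ready={A,E,G} → run E
t=33: ready={A,E,G} → run E
t=34: ready={A,E,G} → run E
t=35: ready={A,E,G} → run E
t=36: ready={A,E,G} → run E
t=37: ready={A,E,G} → run E
t=38: ready={A,E,G} → run E
t=39: ready={A,G} → run A
t=40: ready={A,G} → run A
t=41: ready={G} → run G
t=42: ready={G} → run G
t=43: ready={G} → run G
t=44: ready={G} → run G
t=45: ready={G} → run G
t=46: ready={G} → run G
t=47: (idle)
t=48: (idle)
t=49: (idle)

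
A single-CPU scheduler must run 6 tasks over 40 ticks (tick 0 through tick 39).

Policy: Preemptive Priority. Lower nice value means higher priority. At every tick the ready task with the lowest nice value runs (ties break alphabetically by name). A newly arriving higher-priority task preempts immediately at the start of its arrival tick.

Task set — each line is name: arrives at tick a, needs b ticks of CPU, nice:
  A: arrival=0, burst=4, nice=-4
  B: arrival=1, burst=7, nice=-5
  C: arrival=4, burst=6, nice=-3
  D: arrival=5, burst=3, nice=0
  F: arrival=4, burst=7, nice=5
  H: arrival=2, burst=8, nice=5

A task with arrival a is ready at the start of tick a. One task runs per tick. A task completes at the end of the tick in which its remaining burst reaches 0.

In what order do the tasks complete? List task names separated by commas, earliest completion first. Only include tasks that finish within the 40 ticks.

completion order = B, A, C, D, F, H

t=0: ready={A} → run A
t=1: ready={A,B} → run B
t=2: ready={A,B,H} → run B
t=3: ready={A,B,H} → run B
t=4: ready={A,B,C,F,H} → run B
t=5: ready={A,B,C,D,F,H} → run B
t=6: ready={A,B,C,D,F,H} → run B
t=7: ready={A,B,C,D,F,H} → run B
t=8: ready={A,C,D,F,H} → run A
t=9: ready={A,C,D,F,H} → run A
t=10: ready={A,C,D,F,H} → run A
t=11: ready={C,D,F,H} → run C
t=12: ready={C,D,F,H} → run C
t=13: ready={C,D,F,H} → run C
t=14: ready={C,D,F,H} → run C
t=15: ready={C,D,F,H} → run C
t=16: ready={C,D,F,H} → run C
t=17: ready={D,F,H} → run D
t=18: ready={D,F,H} → run D
t=19: ready={D,F,H} → run D
t=20: ready={F,H} → run F
t=21: ready={F,H} → run F
t=22: ready={F,H} → run F
t=23: ready={F,H} → run F
t=24: ready={F,H} → run F
t=25: ready={F,H} → run F
t=26: ready={F,H} → run F
t=27: ready={H} → run H
t=28: ready={H} → run H
t=29: ready={H} → run H
t=30: ready={H} → run H
t=31: ready={H} → run H
t=32: ready={H} → run H
t=33: ready={H} → run H
t=34: ready={H} → run H
t=35: (idle)
t=36: (idle)
t=37: (idle)
t=38: (idle)
t=39: (idle)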